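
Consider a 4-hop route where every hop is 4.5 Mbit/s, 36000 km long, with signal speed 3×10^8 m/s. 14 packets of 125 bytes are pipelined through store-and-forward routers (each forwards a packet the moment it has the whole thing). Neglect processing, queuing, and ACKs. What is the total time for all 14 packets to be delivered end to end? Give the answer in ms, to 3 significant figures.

Per-hop transmission t_tx = L/R = 1000/4500000 = 0.222222 ms.
Per-hop propagation t_prop = 36000000/300000000 = 120 ms.
Pipeline fill: first packet needs 4·t_tx to clear all hops; remaining 13 packets each add one t_tx.
Total = (4+14-1)·t_tx + 4·t_prop = 17·0.222222 + 4·120 = 484 ms.

484 ms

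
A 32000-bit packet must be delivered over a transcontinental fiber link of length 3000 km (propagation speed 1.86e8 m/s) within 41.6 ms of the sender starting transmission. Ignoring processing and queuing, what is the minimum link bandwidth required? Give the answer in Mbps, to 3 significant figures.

1.26 Mbps

Propagation delay = 3000000 / 186000000 = 16.129 ms.
Transmission budget = 41.6 − 16.129 = 25.471 ms.
R ≥ L / t_tx = 32000 bits / 0.025471 s = 1.26 Mbps.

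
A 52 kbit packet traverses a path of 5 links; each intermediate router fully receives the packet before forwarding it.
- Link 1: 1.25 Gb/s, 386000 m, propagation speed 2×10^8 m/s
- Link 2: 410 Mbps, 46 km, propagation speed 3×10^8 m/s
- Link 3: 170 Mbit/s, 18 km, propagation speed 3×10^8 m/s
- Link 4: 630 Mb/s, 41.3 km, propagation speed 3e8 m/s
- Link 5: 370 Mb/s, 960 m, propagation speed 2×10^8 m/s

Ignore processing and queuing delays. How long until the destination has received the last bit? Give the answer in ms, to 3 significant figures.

L = 52000 bits.
Transmission delays (L/R per hop): 0.0416, 0.126829, 0.305882, 0.0825397, 0.140541 ms; sum = 0.697392 ms.
Propagation delays (d/s per hop): 1.93, 0.153333, 0.06, 0.137667, 0.0048 ms; sum = 2.2858 ms.
End-to-end = 2.98 ms.

2.98 ms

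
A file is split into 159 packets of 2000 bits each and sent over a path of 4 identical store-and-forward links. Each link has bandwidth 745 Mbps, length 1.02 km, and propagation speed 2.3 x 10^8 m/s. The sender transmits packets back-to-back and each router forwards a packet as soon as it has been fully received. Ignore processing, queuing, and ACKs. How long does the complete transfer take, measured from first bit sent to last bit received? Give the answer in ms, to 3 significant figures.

0.453 ms

Per-hop transmission t_tx = L/R = 2000/745000000 = 0.00268456 ms.
Per-hop propagation t_prop = 1020/2.3e+08 = 0.00443478 ms.
Pipeline fill: first packet needs 4·t_tx to clear all hops; remaining 158 packets each add one t_tx.
Total = (4+159-1)·t_tx + 4·t_prop = 162·0.00268456 + 4·0.00443478 = 0.453 ms.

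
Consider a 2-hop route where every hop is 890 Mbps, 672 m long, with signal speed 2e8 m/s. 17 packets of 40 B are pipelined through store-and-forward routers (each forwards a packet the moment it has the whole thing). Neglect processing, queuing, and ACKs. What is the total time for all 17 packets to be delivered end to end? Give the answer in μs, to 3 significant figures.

13.2 μs

Per-hop transmission t_tx = L/R = 320/890000000 = 0.359551 μs.
Per-hop propagation t_prop = 672/200000000 = 3.36 μs.
Pipeline fill: first packet needs 2·t_tx to clear all hops; remaining 16 packets each add one t_tx.
Total = (2+17-1)·t_tx + 2·t_prop = 18·0.359551 + 2·3.36 = 13.2 μs.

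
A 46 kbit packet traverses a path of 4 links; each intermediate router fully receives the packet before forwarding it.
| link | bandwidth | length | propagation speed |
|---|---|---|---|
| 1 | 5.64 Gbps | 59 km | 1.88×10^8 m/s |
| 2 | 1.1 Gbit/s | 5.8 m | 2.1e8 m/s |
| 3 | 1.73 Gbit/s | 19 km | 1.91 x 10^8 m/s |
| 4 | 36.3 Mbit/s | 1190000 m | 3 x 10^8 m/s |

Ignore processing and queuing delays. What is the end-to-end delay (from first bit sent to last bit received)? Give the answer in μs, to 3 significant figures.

L = 46000 bits.
Transmission delays (L/R per hop): 8.15603, 41.8182, 26.5896, 1267.22 μs; sum = 1343.78 μs.
Propagation delays (d/s per hop): 313.83, 0.027619, 99.4764, 3966.67 μs; sum = 4380 μs.
End-to-end = 5720 μs.

5720 μs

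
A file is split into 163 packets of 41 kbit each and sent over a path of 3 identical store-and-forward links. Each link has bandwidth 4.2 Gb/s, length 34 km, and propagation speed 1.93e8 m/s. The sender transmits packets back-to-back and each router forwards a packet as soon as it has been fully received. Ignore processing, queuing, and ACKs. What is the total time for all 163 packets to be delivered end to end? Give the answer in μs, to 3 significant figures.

2140 μs

Per-hop transmission t_tx = L/R = 41000/4200000000 = 9.7619 μs.
Per-hop propagation t_prop = 34000/193000000 = 176.166 μs.
Pipeline fill: first packet needs 3·t_tx to clear all hops; remaining 162 packets each add one t_tx.
Total = (3+163-1)·t_tx + 3·t_prop = 165·9.7619 + 3·176.166 = 2140 μs.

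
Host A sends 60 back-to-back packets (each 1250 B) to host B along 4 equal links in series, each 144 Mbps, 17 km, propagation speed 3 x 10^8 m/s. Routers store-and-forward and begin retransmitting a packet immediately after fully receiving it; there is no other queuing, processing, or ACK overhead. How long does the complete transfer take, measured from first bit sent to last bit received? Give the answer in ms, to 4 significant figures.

4.602 ms

Per-hop transmission t_tx = L/R = 10000/144000000 = 0.0694444 ms.
Per-hop propagation t_prop = 17000/300000000 = 0.0566667 ms.
Pipeline fill: first packet needs 4·t_tx to clear all hops; remaining 59 packets each add one t_tx.
Total = (4+60-1)·t_tx + 4·t_prop = 63·0.0694444 + 4·0.0566667 = 4.602 ms.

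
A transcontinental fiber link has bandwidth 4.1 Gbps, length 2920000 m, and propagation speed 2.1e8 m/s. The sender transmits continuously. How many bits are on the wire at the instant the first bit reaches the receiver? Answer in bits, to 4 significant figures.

57010000 bits

Propagation delay = 2920000 / 210000000 = 0.0139048 s.
BDP = R × t_prop = 4.1e+09 × 0.0139048 = 57009500 bits.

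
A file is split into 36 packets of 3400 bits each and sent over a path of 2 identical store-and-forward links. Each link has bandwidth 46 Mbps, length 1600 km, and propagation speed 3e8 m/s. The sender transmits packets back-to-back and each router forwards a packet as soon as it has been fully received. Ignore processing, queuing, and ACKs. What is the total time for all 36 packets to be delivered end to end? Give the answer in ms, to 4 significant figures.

13.40 ms

Per-hop transmission t_tx = L/R = 3400/46000000 = 0.073913 ms.
Per-hop propagation t_prop = 1600000/300000000 = 5.33333 ms.
Pipeline fill: first packet needs 2·t_tx to clear all hops; remaining 35 packets each add one t_tx.
Total = (2+36-1)·t_tx + 2·t_prop = 37·0.073913 + 2·5.33333 = 13.40 ms.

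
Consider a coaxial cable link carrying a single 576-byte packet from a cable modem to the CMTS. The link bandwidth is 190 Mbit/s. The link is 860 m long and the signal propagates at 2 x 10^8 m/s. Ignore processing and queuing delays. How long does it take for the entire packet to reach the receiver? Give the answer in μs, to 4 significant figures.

28.55 μs

L = 576 × 8 = 4608 bits.
Transmission delay = L/R = 4608 / 190000000 = 24.2526 μs.
Propagation delay = d/s = 860 m / 200000000 m/s = 4.3 μs.
Total = 28.55 μs.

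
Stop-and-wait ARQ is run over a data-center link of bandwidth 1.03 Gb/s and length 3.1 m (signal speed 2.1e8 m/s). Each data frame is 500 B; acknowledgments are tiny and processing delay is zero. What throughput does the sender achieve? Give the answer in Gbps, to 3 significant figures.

1.02 Gbps

t_tx = L/R = 4000/1030000000 = 3.8835e-06 s.
t_prop = 3.1/210000000 = 1.47619e-08 s; RTT = 2.95238e-08 s.
Cycle = t_tx + RTT = 3.91302e-06 s.
Throughput = L / cycle = 4000 / 3.91302e-06 = 1.02 Gbps.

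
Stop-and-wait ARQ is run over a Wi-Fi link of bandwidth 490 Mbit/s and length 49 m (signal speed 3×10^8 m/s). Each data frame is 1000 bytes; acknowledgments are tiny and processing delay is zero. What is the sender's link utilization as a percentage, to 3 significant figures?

t_tx = L/R = 8000/490000000 = 1.63265e-05 s.
t_prop = 49/300000000 = 1.63333e-07 s; RTT = 3.26667e-07 s.
Cycle = t_tx + RTT = 1.66532e-05 s.
Utilization = t_tx / cycle = 1.63265e-05/1.66532e-05 = 98.0 %.

98.0 %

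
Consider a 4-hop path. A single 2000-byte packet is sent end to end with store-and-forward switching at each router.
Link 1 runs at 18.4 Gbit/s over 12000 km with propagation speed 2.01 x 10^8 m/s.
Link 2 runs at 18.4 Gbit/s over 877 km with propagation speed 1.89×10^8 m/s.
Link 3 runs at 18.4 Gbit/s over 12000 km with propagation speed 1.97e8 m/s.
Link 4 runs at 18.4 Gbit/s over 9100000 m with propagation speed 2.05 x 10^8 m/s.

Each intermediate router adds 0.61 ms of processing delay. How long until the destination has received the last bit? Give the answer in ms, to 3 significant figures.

171 ms

L = 2000 × 8 = 16000 bits.
Transmission delay per hop = L/R = 16000/18400000000 = 0.000869565 ms; 4 hops → 0.00347826 ms.
Propagation delays (d/s per hop): 59.7015, 4.64021, 60.9137, 44.3902 ms; sum = 169.646 ms.
Processing at 3 router(s): 3 × 0.61 ms = 1.83 ms.
End-to-end = 171 ms.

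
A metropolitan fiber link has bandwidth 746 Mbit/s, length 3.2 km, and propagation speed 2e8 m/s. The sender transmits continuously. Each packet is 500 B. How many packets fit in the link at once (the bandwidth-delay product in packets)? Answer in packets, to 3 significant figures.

2.98 packets

Propagation delay = 3200 / 200000000 = 1.6e-05 s.
BDP = R × t_prop = 746000000 × 1.6e-05 = 11936 bits.
In packets of 4000 bits: 2.98 packets.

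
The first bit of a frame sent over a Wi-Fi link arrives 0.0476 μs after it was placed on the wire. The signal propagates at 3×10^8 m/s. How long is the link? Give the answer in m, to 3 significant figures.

14.3 m

d = s × t_prop = 300000000 × 4.76e-08 = 14.3 m.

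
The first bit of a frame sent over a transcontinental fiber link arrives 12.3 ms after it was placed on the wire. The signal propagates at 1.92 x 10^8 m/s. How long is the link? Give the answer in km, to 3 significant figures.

2360 km

d = s × t_prop = 192000000 × 0.0123 = 2360 km.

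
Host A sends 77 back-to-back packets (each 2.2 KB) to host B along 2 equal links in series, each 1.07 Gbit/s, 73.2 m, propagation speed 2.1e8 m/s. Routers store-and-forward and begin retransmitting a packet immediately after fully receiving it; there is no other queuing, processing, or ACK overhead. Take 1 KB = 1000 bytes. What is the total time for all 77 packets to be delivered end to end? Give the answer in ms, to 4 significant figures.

1.284 ms

Per-hop transmission t_tx = L/R = 17600/1.07e+09 = 0.0164486 ms.
Per-hop propagation t_prop = 73.2/210000000 = 0.000348571 ms.
Pipeline fill: first packet needs 2·t_tx to clear all hops; remaining 76 packets each add one t_tx.
Total = (2+77-1)·t_tx + 2·t_prop = 78·0.0164486 + 2·0.000348571 = 1.284 ms.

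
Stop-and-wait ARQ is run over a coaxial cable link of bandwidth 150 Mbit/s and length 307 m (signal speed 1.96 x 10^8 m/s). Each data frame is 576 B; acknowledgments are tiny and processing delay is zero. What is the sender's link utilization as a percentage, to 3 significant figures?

90.7 %

t_tx = L/R = 4608/150000000 = 3.072e-05 s.
t_prop = 307/196000000 = 1.56633e-06 s; RTT = 3.13265e-06 s.
Cycle = t_tx + RTT = 3.38527e-05 s.
Utilization = t_tx / cycle = 3.072e-05/3.38527e-05 = 90.7 %.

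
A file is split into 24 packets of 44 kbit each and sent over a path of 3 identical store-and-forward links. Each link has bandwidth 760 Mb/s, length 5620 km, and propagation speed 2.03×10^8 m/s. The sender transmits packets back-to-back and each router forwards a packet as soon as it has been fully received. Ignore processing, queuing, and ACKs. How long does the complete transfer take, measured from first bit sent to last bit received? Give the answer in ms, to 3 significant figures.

Per-hop transmission t_tx = L/R = 44000/760000000 = 0.0578947 ms.
Per-hop propagation t_prop = 5620000/2.03e+08 = 27.6847 ms.
Pipeline fill: first packet needs 3·t_tx to clear all hops; remaining 23 packets each add one t_tx.
Total = (3+24-1)·t_tx + 3·t_prop = 26·0.0578947 + 3·27.6847 = 84.6 ms.

84.6 ms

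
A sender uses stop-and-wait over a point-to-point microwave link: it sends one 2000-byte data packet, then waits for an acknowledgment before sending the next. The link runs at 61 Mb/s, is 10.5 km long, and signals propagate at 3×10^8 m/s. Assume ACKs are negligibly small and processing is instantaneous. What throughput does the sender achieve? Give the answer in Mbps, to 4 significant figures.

48.15 Mbps

t_tx = L/R = 16000/61000000 = 0.000262295 s.
t_prop = 10500/300000000 = 3.5e-05 s; RTT = 7e-05 s.
Cycle = t_tx + RTT = 0.000332295 s.
Throughput = L / cycle = 16000 / 0.000332295 = 48.15 Mbps.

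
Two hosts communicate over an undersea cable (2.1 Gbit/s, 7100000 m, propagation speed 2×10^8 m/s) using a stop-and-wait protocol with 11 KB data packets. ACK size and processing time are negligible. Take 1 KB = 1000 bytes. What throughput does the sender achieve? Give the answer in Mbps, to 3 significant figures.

t_tx = L/R = 88000/2100000000 = 4.19048e-05 s.
t_prop = 7100000/200000000 = 0.0355 s; RTT = 0.071 s.
Cycle = t_tx + RTT = 0.0710419 s.
Throughput = L / cycle = 88000 / 0.0710419 = 1.24 Mbps.

1.24 Mbps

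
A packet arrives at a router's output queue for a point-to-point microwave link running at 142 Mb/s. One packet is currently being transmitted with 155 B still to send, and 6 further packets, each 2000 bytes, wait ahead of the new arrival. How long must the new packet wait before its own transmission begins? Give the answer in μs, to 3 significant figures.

Each queued packet: L/R = 16000/142000000 = 112.676 μs.
6 queued → 676.056 μs.
Plus remaining 1240 bits of current packet: 8.73239 μs.
Queuing delay = 685 μs.

685 μs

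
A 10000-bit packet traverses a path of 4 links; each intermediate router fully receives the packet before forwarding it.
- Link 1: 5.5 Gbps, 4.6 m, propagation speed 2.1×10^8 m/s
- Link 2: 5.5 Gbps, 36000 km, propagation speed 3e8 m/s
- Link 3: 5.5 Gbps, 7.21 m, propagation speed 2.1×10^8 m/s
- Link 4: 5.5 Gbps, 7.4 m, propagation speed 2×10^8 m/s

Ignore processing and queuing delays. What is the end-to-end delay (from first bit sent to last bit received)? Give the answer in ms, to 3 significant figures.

Transmission delay per hop = L/R = 10000/5500000000 = 0.00181818 ms; 4 hops → 0.00727273 ms.
Propagation delays (d/s per hop): 2.19048e-05, 120, 3.43333e-05, 3.7e-05 ms; sum = 120 ms.
End-to-end = 120 ms.

120 ms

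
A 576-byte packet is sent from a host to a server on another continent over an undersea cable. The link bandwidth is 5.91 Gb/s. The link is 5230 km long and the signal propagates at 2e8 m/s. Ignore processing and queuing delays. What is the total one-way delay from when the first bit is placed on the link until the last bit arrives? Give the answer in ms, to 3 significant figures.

L = 576 × 8 = 4608 bits.
Transmission delay = L/R = 4608 / 5910000000 = 0.000779695 ms.
Propagation delay = d/s = 5230000 m / 200000000 m/s = 26.15 ms.
Total = 26.2 ms.

26.2 ms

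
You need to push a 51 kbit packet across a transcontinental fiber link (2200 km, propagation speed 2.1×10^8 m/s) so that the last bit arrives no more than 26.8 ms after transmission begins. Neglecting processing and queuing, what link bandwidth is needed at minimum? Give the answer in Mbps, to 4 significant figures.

3.124 Mbps

Propagation delay = 2200000 / 210000000 = 10.4762 ms.
Transmission budget = 26.8 − 10.4762 = 16.3238 ms.
R ≥ L / t_tx = 51000 bits / 0.0163238 s = 3.124 Mbps.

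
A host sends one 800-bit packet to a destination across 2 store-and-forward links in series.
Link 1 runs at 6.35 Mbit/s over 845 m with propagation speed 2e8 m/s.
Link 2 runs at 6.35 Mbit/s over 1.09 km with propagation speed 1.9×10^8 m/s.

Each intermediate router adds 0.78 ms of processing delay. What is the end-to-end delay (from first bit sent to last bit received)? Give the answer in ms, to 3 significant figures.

1.04 ms

Transmission delay per hop = L/R = 800/6350000 = 0.125984 ms; 2 hops → 0.251969 ms.
Propagation delays (d/s per hop): 0.004225, 0.00573684 ms; sum = 0.00996184 ms.
Processing at 1 router(s): 1 × 0.78 ms = 0.78 ms.
End-to-end = 1.04 ms.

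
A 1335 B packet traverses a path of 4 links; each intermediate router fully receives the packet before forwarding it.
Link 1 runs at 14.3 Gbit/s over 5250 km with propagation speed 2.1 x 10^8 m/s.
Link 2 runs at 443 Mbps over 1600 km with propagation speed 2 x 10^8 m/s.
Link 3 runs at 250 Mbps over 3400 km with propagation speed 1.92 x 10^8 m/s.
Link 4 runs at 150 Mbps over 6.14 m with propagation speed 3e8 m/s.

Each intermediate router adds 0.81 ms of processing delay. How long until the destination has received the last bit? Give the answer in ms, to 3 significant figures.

L = 1335 × 8 = 10680 bits.
Transmission delays (L/R per hop): 0.000746853, 0.0241084, 0.04272, 0.0712 ms; sum = 0.138775 ms.
Propagation delays (d/s per hop): 25, 8, 17.7083, 2.04667e-05 ms; sum = 50.7084 ms.
Processing at 3 router(s): 3 × 0.81 ms = 2.43 ms.
End-to-end = 53.3 ms.

53.3 ms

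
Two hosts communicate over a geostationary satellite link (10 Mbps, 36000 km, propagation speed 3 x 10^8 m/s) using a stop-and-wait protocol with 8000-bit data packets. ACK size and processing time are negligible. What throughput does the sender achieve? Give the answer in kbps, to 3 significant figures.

33.2 kbps

t_tx = L/R = 8000/10000000 = 0.0008 s.
t_prop = 36000000/300000000 = 0.12 s; RTT = 0.24 s.
Cycle = t_tx + RTT = 0.2408 s.
Throughput = L / cycle = 8000 / 0.2408 = 33.2 kbps.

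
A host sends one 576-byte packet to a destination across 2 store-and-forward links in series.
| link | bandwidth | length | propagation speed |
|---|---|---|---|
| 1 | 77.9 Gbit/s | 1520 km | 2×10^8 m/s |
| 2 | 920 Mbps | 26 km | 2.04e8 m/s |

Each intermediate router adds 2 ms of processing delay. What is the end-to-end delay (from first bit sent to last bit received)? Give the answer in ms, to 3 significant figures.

L = 576 × 8 = 4608 bits.
Transmission delays (L/R per hop): 5.91528e-05, 0.0050087 ms; sum = 0.00506785 ms.
Propagation delays (d/s per hop): 7.6, 0.127451 ms; sum = 7.72745 ms.
Processing at 1 router(s): 1 × 2 ms = 2 ms.
End-to-end = 9.73 ms.

9.73 ms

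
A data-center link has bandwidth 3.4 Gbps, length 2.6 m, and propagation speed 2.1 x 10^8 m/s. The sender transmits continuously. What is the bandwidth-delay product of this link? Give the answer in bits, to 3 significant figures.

42.1 bits

Propagation delay = 2.6 / 210000000 = 1.2381e-08 s.
BDP = R × t_prop = 3400000000 × 1.2381e-08 = 42.0952 bits.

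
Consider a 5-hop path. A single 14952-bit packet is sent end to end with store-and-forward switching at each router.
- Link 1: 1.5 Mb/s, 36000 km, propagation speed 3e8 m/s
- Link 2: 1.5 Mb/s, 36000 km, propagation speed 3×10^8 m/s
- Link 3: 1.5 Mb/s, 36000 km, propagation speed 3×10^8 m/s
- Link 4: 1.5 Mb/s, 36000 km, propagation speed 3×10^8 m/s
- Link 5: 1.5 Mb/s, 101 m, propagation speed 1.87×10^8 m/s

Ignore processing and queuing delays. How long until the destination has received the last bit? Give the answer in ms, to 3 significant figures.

530 ms

Transmission delay per hop = L/R = 14952/1500000 = 9.968 ms; 5 hops → 49.84 ms.
Propagation delays (d/s per hop): 120, 120, 120, 120, 0.000540107 ms; sum = 480.001 ms.
End-to-end = 530 ms.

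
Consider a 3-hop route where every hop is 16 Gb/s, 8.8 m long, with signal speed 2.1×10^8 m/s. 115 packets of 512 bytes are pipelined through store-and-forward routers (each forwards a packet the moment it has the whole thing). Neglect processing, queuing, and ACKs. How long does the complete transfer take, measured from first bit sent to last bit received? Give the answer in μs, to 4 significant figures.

30.08 μs

Per-hop transmission t_tx = L/R = 4096/16000000000 = 0.256 μs.
Per-hop propagation t_prop = 8.8/210000000 = 0.0419048 μs.
Pipeline fill: first packet needs 3·t_tx to clear all hops; remaining 114 packets each add one t_tx.
Total = (3+115-1)·t_tx + 3·t_prop = 117·0.256 + 3·0.0419048 = 30.08 μs.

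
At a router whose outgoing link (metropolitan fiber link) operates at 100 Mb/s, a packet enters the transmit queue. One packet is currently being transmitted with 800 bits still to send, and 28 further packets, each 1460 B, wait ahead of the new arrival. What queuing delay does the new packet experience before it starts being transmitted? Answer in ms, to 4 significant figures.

Each queued packet: L/R = 11680/100000000 = 0.1168 ms.
28 queued → 3.2704 ms.
Plus remaining 800 bits of current packet: 0.008 ms.
Queuing delay = 3.278 ms.

3.278 ms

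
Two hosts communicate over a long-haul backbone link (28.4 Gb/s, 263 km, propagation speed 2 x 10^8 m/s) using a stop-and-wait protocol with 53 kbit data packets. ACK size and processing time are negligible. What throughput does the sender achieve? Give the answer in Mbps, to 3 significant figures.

20.1 Mbps

t_tx = L/R = 53000/28400000000 = 1.8662e-06 s.
t_prop = 263000/200000000 = 0.001315 s; RTT = 0.00263 s.
Cycle = t_tx + RTT = 0.00263187 s.
Throughput = L / cycle = 53000 / 0.00263187 = 20.1 Mbps.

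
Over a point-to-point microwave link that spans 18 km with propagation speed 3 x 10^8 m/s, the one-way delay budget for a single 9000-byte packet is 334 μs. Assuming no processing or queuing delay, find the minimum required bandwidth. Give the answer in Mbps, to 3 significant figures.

263 Mbps

L = 72000 bits.
Propagation delay = 18000 / 300000000 = 60 μs.
Transmission budget = 334 − 60 = 274 μs.
R ≥ L / t_tx = 72000 bits / 0.000274 s = 263 Mbps.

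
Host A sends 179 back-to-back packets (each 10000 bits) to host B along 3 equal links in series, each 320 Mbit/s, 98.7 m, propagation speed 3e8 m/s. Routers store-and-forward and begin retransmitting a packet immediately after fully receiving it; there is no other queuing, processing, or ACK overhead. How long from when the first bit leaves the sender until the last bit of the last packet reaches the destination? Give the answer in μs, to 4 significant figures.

Per-hop transmission t_tx = L/R = 10000/320000000 = 31.25 μs.
Per-hop propagation t_prop = 98.7/300000000 = 0.329 μs.
Pipeline fill: first packet needs 3·t_tx to clear all hops; remaining 178 packets each add one t_tx.
Total = (3+179-1)·t_tx + 3·t_prop = 181·31.25 + 3·0.329 = 5657 μs.

5657 μs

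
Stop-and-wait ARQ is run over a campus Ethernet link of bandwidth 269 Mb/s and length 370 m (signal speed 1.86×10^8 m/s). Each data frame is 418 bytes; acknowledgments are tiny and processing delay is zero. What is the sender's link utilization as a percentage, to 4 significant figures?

75.76 %

t_tx = L/R = 3344/269000000 = 1.24312e-05 s.
t_prop = 370/186000000 = 1.98925e-06 s; RTT = 3.97849e-06 s.
Cycle = t_tx + RTT = 1.64097e-05 s.
Utilization = t_tx / cycle = 1.24312e-05/1.64097e-05 = 75.76 %.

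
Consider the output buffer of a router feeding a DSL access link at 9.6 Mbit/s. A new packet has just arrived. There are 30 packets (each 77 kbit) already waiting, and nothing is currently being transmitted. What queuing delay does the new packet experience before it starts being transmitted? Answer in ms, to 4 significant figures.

Each queued packet: L/R = 77000/9600000 = 8.02083 ms.
30 queued → 240.625 ms.
Queuing delay = 240.6 ms.

240.6 ms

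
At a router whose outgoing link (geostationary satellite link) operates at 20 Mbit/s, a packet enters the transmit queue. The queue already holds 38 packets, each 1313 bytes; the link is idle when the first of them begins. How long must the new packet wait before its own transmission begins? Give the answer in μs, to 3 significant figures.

20000 μs

Each queued packet: L/R = 10504/20000000 = 525.2 μs.
38 queued → 19957.6 μs.
Queuing delay = 20000 μs.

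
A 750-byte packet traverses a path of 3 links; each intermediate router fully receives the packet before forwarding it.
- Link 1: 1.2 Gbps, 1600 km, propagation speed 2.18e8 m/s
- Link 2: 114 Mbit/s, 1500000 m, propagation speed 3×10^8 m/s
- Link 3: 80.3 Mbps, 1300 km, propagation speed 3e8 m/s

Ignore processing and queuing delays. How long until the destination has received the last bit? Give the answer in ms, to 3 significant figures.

16.8 ms

L = 750 × 8 = 6000 bits.
Transmission delays (L/R per hop): 0.005, 0.0526316, 0.0747198 ms; sum = 0.132351 ms.
Propagation delays (d/s per hop): 7.33945, 5, 4.33333 ms; sum = 16.6728 ms.
End-to-end = 16.8 ms.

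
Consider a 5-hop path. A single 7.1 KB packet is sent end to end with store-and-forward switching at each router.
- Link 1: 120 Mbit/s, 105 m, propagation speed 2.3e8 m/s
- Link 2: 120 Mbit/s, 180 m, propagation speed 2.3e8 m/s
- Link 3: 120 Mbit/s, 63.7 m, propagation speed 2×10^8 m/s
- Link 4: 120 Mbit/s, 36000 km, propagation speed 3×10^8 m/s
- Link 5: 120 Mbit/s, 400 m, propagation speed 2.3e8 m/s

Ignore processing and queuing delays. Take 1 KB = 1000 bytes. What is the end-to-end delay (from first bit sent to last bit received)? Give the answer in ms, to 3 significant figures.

L = 56800 bits.
Transmission delay per hop = L/R = 56800/120000000 = 0.473333 ms; 5 hops → 2.36667 ms.
Propagation delays (d/s per hop): 0.000456522, 0.000782609, 0.0003185, 120, 0.00173913 ms; sum = 120.003 ms.
End-to-end = 122 ms.

122 ms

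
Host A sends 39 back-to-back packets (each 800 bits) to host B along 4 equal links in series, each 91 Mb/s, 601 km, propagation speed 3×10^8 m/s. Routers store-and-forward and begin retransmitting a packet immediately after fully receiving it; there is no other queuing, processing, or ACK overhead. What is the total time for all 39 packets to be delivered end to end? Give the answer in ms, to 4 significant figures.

Per-hop transmission t_tx = L/R = 800/91000000 = 0.00879121 ms.
Per-hop propagation t_prop = 601000/300000000 = 2.00333 ms.
Pipeline fill: first packet needs 4·t_tx to clear all hops; remaining 38 packets each add one t_tx.
Total = (4+39-1)·t_tx + 4·t_prop = 42·0.00879121 + 4·2.00333 = 8.383 ms.

8.383 ms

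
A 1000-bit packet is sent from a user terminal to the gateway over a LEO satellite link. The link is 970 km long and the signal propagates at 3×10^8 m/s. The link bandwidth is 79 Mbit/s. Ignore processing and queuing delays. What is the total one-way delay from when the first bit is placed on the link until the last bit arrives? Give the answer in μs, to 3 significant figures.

3250 μs

Transmission delay = L/R = 1000 / 79000000 = 12.6582 μs.
Propagation delay = d/s = 970000 m / 300000000 m/s = 3233.33 μs.
Total = 3250 μs.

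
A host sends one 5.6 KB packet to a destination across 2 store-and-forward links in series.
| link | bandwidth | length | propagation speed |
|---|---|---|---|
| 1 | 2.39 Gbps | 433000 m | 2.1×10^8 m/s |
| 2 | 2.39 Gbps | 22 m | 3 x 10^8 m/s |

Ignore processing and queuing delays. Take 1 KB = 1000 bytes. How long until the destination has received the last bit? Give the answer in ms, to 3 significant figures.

2.10 ms

L = 44800 bits.
Transmission delay per hop = L/R = 44800/2390000000 = 0.0187448 ms; 2 hops → 0.0374895 ms.
Propagation delays (d/s per hop): 2.0619, 7.33333e-05 ms; sum = 2.06198 ms.
End-to-end = 2.10 ms.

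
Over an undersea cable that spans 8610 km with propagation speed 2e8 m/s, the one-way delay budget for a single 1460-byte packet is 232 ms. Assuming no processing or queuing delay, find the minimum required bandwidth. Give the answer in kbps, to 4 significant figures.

61.82 kbps

L = 11680 bits.
Propagation delay = 8610000 / 200000000 = 43.05 ms.
Transmission budget = 232 − 43.05 = 188.95 ms.
R ≥ L / t_tx = 11680 bits / 0.18895 s = 61.82 kbps.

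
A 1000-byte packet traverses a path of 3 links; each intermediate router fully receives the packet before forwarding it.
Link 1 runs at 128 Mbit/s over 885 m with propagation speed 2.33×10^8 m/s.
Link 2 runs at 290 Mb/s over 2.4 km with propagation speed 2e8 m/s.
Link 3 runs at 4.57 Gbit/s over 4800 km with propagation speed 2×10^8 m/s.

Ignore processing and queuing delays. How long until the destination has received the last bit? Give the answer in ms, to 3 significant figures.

L = 1000 × 8 = 8000 bits.
Transmission delays (L/R per hop): 0.0625, 0.0275862, 0.00175055 ms; sum = 0.0918368 ms.
Propagation delays (d/s per hop): 0.00379828, 0.012, 24 ms; sum = 24.0158 ms.
End-to-end = 24.1 ms.

24.1 ms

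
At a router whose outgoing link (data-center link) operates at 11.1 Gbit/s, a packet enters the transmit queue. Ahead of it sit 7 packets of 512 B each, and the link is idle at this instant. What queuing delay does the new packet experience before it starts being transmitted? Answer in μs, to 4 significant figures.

Each queued packet: L/R = 4096/11100000000 = 0.369009 μs.
7 queued → 2.58306 μs.
Queuing delay = 2.583 μs.

2.583 μs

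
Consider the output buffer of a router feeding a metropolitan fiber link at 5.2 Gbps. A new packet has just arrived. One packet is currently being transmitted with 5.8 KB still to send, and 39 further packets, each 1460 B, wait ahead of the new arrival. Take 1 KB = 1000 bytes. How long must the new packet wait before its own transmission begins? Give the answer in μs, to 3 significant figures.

96.5 μs

Each queued packet: L/R = 11680/5200000000 = 2.24615 μs.
39 queued → 87.6 μs.
Plus remaining 46400 bits of current packet: 8.92308 μs.
Queuing delay = 96.5 μs.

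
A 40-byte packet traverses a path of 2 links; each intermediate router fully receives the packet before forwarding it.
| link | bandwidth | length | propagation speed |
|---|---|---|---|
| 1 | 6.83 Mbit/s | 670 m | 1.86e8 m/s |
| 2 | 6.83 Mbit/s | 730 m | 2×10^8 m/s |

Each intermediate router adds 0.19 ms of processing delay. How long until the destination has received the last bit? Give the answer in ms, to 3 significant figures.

0.291 ms

L = 40 × 8 = 320 bits.
Transmission delay per hop = L/R = 320/6830000 = 0.0468521 ms; 2 hops → 0.0937042 ms.
Propagation delays (d/s per hop): 0.00360215, 0.00365 ms; sum = 0.00725215 ms.
Processing at 1 router(s): 1 × 0.19 ms = 0.19 ms.
End-to-end = 0.291 ms.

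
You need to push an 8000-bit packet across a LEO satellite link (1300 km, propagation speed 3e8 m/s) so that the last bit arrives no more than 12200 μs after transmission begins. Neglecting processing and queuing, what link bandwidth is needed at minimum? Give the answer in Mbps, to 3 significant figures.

Propagation delay = 1300000 / 300000000 = 4333.33 μs.
Transmission budget = 12200 − 4333.33 = 7866.67 μs.
R ≥ L / t_tx = 8000 bits / 0.00786667 s = 1.02 Mbps.

1.02 Mbps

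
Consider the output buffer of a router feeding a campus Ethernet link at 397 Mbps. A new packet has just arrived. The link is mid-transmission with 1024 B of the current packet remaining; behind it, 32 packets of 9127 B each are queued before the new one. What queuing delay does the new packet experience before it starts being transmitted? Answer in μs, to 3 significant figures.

5910 μs

Each queued packet: L/R = 73016/397000000 = 183.919 μs.
32 queued → 5885.42 μs.
Plus remaining 8192 bits of current packet: 20.6348 μs.
Queuing delay = 5910 μs.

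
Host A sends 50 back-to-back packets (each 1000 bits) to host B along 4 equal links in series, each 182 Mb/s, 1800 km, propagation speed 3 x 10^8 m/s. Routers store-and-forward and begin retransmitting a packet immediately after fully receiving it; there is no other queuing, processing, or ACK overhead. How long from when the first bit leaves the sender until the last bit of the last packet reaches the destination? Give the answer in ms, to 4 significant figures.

Per-hop transmission t_tx = L/R = 1000/182000000 = 0.00549451 ms.
Per-hop propagation t_prop = 1800000/300000000 = 6 ms.
Pipeline fill: first packet needs 4·t_tx to clear all hops; remaining 49 packets each add one t_tx.
Total = (4+50-1)·t_tx + 4·t_prop = 53·0.00549451 + 4·6 = 24.29 ms.

24.29 ms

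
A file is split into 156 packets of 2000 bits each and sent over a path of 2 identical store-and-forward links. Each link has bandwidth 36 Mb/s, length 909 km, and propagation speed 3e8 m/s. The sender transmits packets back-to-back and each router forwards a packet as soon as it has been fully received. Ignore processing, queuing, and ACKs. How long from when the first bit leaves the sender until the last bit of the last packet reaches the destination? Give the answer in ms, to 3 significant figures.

14.8 ms

Per-hop transmission t_tx = L/R = 2000/36000000 = 0.0555556 ms.
Per-hop propagation t_prop = 909000/300000000 = 3.03 ms.
Pipeline fill: first packet needs 2·t_tx to clear all hops; remaining 155 packets each add one t_tx.
Total = (2+156-1)·t_tx + 2·t_prop = 157·0.0555556 + 2·3.03 = 14.8 ms.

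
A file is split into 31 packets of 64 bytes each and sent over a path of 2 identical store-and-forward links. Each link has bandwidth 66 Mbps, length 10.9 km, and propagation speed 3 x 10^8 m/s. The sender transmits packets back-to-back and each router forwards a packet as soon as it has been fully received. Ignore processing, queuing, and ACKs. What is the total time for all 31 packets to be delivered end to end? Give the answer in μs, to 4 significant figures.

320.9 μs

Per-hop transmission t_tx = L/R = 512/66000000 = 7.75758 μs.
Per-hop propagation t_prop = 10900/300000000 = 36.3333 μs.
Pipeline fill: first packet needs 2·t_tx to clear all hops; remaining 30 packets each add one t_tx.
Total = (2+31-1)·t_tx + 2·t_prop = 32·7.75758 + 2·36.3333 = 320.9 μs.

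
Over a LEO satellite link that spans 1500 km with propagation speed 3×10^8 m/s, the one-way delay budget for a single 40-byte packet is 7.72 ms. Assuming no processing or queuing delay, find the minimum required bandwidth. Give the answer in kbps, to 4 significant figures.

117.6 kbps

L = 320 bits.
Propagation delay = 1500000 / 300000000 = 5 ms.
Transmission budget = 7.72 − 5 = 2.72 ms.
R ≥ L / t_tx = 320 bits / 0.00272 s = 117.6 kbps.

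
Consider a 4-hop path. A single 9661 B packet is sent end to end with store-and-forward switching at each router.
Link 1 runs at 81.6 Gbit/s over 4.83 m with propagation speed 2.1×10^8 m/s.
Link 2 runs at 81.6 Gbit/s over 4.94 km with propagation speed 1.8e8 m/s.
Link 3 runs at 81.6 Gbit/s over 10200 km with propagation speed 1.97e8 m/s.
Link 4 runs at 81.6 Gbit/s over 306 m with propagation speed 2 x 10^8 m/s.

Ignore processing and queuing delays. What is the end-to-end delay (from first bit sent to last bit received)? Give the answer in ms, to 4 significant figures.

51.81 ms

L = 9661 × 8 = 77288 bits.
Transmission delay per hop = L/R = 77288/81600000000 = 0.000947157 ms; 4 hops → 0.00378863 ms.
Propagation delays (d/s per hop): 2.3e-05, 0.0274444, 51.7766, 0.00153 ms; sum = 51.8056 ms.
End-to-end = 51.81 ms.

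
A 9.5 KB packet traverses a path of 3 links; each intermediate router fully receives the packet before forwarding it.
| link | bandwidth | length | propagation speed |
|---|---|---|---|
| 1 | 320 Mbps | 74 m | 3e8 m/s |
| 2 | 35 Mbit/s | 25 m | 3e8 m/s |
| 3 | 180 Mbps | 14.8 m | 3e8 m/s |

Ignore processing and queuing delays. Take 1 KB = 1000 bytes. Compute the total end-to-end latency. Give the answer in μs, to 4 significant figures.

2832 μs

L = 76000 bits.
Transmission delays (L/R per hop): 237.5, 2171.43, 422.222 μs; sum = 2831.15 μs.
Propagation delays (d/s per hop): 0.246667, 0.0833333, 0.0493333 μs; sum = 0.379333 μs.
End-to-end = 2832 μs.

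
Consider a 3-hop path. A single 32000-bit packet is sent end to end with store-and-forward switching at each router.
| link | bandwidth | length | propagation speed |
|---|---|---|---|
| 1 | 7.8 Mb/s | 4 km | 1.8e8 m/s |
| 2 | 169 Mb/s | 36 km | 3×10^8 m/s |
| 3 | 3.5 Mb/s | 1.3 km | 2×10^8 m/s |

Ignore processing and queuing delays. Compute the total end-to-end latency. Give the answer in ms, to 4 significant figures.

Transmission delays (L/R per hop): 4.10256, 0.189349, 9.14286 ms; sum = 13.4348 ms.
Propagation delays (d/s per hop): 0.0222222, 0.12, 0.0065 ms; sum = 0.148722 ms.
End-to-end = 13.58 ms.

13.58 ms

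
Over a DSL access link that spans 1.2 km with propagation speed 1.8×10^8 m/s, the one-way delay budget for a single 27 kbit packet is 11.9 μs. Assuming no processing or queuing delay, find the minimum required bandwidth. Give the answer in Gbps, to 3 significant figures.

5.16 Gbps

Propagation delay = 1200 / 180000000 = 6.66667 μs.
Transmission budget = 11.9 − 6.66667 = 5.23333 μs.
R ≥ L / t_tx = 27000 bits / 5.23333e-06 s = 5.16 Gbps.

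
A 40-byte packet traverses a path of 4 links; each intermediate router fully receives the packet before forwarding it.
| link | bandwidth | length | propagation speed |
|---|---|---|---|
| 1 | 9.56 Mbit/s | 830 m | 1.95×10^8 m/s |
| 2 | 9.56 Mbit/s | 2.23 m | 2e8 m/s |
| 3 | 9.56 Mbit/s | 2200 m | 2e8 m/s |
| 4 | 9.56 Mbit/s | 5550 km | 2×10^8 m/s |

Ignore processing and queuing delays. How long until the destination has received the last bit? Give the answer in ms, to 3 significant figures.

L = 40 × 8 = 320 bits.
Transmission delay per hop = L/R = 320/9560000 = 0.0334728 ms; 4 hops → 0.133891 ms.
Propagation delays (d/s per hop): 0.00425641, 1.115e-05, 0.011, 27.75 ms; sum = 27.7653 ms.
End-to-end = 27.9 ms.

27.9 ms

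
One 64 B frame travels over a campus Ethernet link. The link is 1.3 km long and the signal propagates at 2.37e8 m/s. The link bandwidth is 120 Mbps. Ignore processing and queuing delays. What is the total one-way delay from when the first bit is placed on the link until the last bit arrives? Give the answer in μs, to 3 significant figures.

L = 64 × 8 = 512 bits.
Transmission delay = L/R = 512 / 120000000 = 4.26667 μs.
Propagation delay = d/s = 1300 m / 237000000 m/s = 5.48523 μs.
Total = 9.75 μs.

9.75 μs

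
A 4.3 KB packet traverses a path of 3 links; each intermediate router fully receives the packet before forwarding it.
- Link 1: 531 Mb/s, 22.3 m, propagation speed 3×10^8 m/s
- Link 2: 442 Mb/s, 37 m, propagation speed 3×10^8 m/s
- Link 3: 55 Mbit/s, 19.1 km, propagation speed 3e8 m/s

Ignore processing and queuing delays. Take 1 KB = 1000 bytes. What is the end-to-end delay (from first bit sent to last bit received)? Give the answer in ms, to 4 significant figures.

L = 34400 bits.
Transmission delays (L/R per hop): 0.0647834, 0.0778281, 0.625455 ms; sum = 0.768066 ms.
Propagation delays (d/s per hop): 7.43333e-05, 0.000123333, 0.0636667 ms; sum = 0.0638643 ms.
End-to-end = 0.8319 ms.

0.8319 ms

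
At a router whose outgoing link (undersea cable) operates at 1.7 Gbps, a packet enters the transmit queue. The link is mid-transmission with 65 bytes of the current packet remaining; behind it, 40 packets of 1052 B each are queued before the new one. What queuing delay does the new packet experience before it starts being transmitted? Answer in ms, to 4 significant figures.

Each queued packet: L/R = 8416/1700000000 = 0.00495059 ms.
40 queued → 0.198024 ms.
Plus remaining 520 bits of current packet: 0.000305882 ms.
Queuing delay = 0.1983 ms.

0.1983 ms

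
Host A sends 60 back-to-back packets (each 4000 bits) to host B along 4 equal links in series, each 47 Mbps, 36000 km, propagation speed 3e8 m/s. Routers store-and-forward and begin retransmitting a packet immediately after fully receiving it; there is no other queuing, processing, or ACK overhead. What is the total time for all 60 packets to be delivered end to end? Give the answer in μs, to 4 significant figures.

485400 μs

Per-hop transmission t_tx = L/R = 4000/47000000 = 85.1064 μs.
Per-hop propagation t_prop = 36000000/300000000 = 120000 μs.
Pipeline fill: first packet needs 4·t_tx to clear all hops; remaining 59 packets each add one t_tx.
Total = (4+60-1)·t_tx + 4·t_prop = 63·85.1064 + 4·120000 = 485400 μs.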